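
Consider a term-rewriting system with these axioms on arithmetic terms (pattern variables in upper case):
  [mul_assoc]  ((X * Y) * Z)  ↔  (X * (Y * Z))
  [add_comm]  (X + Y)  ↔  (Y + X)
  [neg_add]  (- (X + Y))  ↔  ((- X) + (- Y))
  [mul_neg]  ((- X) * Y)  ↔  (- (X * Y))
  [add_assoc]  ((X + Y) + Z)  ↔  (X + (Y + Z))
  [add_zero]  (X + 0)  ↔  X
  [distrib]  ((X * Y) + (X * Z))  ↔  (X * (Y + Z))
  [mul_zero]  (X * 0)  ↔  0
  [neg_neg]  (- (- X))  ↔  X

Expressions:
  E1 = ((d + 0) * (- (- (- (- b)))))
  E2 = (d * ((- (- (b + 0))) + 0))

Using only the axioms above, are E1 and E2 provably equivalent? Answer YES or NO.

YES

step 1: neg_neg (→) rewrites (- (- b)) into b, now ((d + 0) * (- (- b)))
step 2: add_zero (→) rewrites (d + 0) into d, now (d * (- (- b)))
step 3: add_zero (←) rewrites (- (- b)) into ((- (- b)) + 0), now (d * ((- (- b)) + 0))
step 4: add_zero (←) rewrites b into (b + 0), which is E2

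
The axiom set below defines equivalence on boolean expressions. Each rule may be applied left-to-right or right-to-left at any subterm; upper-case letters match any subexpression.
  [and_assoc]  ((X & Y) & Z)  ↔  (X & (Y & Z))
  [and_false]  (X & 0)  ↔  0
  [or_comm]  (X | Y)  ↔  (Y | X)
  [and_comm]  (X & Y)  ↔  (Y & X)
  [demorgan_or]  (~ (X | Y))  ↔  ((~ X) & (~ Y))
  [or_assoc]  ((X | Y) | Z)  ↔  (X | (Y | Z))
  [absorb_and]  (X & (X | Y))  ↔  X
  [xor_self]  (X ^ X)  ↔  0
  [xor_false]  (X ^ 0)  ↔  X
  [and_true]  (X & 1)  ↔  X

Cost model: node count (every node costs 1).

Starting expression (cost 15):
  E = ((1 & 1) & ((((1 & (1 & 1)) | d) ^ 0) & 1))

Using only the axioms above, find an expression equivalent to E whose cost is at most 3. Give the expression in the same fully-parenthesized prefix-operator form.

(1) (((1 & (1 & 1)) | d) ^ 0)  =[xor_false →]=  ((1 & (1 & 1)) | d)    ⊢ ((1 & 1) & (((1 & (1 & 1)) | d) & 1))
(2) (((1 & (1 & 1)) | d) & 1)  =[and_true →]=  ((1 & (1 & 1)) | d)    ⊢ ((1 & 1) & ((1 & (1 & 1)) | d))
(3) (1 & 1)  =[and_true →]=  1    ⊢ ((1 & 1) & ((1 & 1) | d))
(4) ((1 & 1) & ((1 & 1) | d))  =[absorb_and →]=  (1 & 1)    ⊢ cost 3, within 3

(1 & 1)   [cost 3]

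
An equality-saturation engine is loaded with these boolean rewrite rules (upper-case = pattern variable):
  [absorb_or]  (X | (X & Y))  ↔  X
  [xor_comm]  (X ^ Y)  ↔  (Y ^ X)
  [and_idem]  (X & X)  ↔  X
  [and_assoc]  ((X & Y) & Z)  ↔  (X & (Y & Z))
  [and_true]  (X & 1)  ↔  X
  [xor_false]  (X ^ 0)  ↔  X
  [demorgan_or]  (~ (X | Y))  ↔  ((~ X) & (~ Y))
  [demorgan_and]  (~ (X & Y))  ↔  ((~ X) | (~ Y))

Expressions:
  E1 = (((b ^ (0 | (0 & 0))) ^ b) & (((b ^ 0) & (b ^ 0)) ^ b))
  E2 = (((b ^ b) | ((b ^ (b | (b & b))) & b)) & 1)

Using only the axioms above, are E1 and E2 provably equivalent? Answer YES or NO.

1. [absorb_or →] (0 | (0 & 0))  →  0;  E1 = (((b ^ 0) ^ b) & (((b ^ 0) & (b ^ 0)) ^ b))
2. [and_idem →] ((b ^ 0) & (b ^ 0))  →  (b ^ 0);  E1 = (((b ^ 0) ^ b) & ((b ^ 0) ^ b))
3. [and_idem →] (((b ^ 0) ^ b) & ((b ^ 0) ^ b))  →  ((b ^ 0) ^ b)
4. [xor_false →] (b ^ 0)  →  b;  E1 = (b ^ b)
5. [absorb_or ←] (b ^ b)  →  ((b ^ b) | ((b ^ b) & b))
6. [and_true ←] ((b ^ b) | ((b ^ b) & b))  →  (((b ^ b) | ((b ^ b) & b)) & 1)
7. [absorb_or ←] b  →  (b | (b & b));  this is E2

YES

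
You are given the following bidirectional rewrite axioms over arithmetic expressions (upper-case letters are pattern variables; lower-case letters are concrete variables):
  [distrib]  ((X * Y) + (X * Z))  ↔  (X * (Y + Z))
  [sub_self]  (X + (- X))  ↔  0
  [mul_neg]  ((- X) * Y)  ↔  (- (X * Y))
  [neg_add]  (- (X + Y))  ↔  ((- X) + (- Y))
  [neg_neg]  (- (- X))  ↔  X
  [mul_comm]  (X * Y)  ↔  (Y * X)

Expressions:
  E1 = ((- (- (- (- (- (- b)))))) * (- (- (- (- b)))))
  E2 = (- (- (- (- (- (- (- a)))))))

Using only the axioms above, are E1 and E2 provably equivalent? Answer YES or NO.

NO

Every axiom is a valid identity, so a rewrite proof would force E1 and E2 to agree under every assignment.
At a=0, b=1: E1 = 1 but E2 = 0; they differ, so no derivation exists.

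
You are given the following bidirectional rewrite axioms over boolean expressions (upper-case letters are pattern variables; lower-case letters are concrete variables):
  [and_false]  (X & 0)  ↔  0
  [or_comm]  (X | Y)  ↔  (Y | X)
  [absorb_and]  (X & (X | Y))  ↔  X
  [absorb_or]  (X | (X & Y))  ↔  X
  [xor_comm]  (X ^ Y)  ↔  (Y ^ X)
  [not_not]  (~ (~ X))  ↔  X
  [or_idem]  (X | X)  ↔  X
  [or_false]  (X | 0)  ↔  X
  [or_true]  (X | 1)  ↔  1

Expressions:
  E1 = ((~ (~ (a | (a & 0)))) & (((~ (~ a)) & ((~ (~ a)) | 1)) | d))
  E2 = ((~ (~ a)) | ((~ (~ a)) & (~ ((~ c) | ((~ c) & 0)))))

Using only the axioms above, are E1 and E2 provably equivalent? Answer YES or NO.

1. [absorb_and →] ((~ (~ a)) & ((~ (~ a)) | 1))  →  (~ (~ a));  E1 = ((~ (~ (a | (a & 0)))) & ((~ (~ a)) | d))
2. [absorb_or →] (a | (a & 0))  →  a;  E1 = ((~ (~ a)) & ((~ (~ a)) | d))
3. [absorb_and →] ((~ (~ a)) & ((~ (~ a)) | d))  →  (~ (~ a))
4. [absorb_or ←] (~ (~ a))  →  ((~ (~ a)) | ((~ (~ a)) & c))
5. [not_not ←] c  →  (~ (~ c));  E1 = ((~ (~ a)) | ((~ (~ a)) & (~ (~ c))))
6. [absorb_or ←] (~ c)  →  ((~ c) | ((~ c) & 0));  this is E2

YES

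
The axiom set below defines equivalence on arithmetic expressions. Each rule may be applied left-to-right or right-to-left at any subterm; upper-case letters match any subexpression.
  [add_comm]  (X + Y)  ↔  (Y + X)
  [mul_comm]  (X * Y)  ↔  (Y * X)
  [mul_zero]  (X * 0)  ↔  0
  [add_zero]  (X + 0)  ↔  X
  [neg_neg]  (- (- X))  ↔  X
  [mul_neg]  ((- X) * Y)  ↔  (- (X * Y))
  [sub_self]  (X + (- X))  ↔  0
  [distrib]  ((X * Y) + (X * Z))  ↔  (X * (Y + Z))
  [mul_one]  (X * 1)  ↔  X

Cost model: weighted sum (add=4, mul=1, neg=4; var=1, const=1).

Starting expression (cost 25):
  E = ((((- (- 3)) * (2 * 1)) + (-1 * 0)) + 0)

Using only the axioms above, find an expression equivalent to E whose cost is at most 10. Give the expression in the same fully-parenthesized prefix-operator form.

((3 * 2) + (-1 * 0))   [cost 10]

(1) ((((- (- 3)) * (2 * 1)) + (-1 * 0)) + 0)  =[add_zero →]=  (((- (- 3)) * (2 * 1)) + (-1 * 0))
(2) (2 * 1)  =[mul_one →]=  2    ⊢ (((- (- 3)) * 2) + (-1 * 0))
(3) (- (- 3))  =[neg_neg →]=  3    ⊢ cost 10, within 10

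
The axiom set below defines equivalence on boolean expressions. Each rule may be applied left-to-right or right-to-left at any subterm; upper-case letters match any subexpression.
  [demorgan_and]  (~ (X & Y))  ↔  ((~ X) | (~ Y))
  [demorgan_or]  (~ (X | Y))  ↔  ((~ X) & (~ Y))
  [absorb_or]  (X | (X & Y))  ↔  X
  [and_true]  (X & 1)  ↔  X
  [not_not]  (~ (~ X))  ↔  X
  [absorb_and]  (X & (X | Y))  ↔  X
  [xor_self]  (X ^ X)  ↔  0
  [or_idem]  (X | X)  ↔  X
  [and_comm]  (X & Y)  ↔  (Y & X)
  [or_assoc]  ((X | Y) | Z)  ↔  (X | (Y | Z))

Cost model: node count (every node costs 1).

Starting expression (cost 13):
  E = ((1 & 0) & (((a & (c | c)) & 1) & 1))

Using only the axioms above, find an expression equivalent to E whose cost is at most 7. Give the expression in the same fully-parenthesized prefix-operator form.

(1) (((a & (c | c)) & 1) & 1)  =[and_true →]=  ((a & (c | c)) & 1)    ⊢ ((1 & 0) & ((a & (c | c)) & 1))
(2) ((a & (c | c)) & 1)  =[and_true →]=  (a & (c | c))    ⊢ ((1 & 0) & (a & (c | c)))
(3) (c | c)  =[or_idem →]=  c    ⊢ cost 7, within 7

((1 & 0) & (a & c))   [cost 7]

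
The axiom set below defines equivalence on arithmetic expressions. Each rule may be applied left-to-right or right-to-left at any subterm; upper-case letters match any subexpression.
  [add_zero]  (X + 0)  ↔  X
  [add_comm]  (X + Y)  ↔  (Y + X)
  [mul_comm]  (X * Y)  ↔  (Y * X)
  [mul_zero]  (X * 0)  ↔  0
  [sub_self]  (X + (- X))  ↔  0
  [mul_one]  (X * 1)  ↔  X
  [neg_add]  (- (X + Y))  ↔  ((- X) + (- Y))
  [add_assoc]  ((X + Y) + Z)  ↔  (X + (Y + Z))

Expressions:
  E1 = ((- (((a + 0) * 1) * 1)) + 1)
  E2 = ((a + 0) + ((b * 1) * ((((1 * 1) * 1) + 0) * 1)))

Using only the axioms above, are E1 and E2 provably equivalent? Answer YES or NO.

All listed rules preserve value, hence provable equivalence implies equal values everywhere; look for a separating assignment.
a=0, b=0 gives E1 ↦ 1, E2 ↦ 0; values differ ⇒ not provably equivalent.

NO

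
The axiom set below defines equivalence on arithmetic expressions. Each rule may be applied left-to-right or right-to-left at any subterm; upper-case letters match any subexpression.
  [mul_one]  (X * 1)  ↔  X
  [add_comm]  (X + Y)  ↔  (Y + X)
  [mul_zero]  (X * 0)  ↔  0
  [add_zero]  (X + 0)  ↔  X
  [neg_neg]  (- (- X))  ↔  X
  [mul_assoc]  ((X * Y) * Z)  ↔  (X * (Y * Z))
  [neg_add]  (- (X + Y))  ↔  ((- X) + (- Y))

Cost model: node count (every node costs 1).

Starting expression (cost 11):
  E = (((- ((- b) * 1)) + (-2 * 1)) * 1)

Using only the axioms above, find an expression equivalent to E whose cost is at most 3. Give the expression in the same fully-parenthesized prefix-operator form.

(1) ((- b) * 1)  =[mul_one →]=  (- b)    ⊢ (((- (- b)) + (-2 * 1)) * 1)
(2) (-2 * 1)  =[mul_one →]=  -2    ⊢ (((- (- b)) + -2) * 1)
(3) (- (- b))  =[neg_neg →]=  b    ⊢ ((b + -2) * 1)
(4) ((b + -2) * 1)  =[mul_one →]=  (b + -2)    ⊢ cost 3, within 3

(b + -2)   [cost 3]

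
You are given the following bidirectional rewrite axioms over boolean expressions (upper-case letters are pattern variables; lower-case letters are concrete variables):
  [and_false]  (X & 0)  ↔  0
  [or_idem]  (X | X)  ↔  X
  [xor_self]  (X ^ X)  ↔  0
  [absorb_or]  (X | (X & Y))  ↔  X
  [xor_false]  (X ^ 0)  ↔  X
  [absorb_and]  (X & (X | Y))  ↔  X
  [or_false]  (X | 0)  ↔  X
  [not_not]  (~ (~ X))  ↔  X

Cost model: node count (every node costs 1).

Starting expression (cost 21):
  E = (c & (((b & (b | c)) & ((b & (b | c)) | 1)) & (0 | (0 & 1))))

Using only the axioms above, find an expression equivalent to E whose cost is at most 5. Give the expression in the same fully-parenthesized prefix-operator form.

1. [absorb_or →] (0 | (0 & 1))  →  0;  E = (c & (((b & (b | c)) & ((b & (b | c)) | 1)) & 0))
2. [absorb_and →] ((b & (b | c)) & ((b & (b | c)) | 1))  →  (b & (b | c));  E = (c & ((b & (b | c)) & 0))
3. [absorb_and →] (b & (b | c))  →  b;  cost 5 ≤ 5, done

(c & (b & 0))   [cost 5]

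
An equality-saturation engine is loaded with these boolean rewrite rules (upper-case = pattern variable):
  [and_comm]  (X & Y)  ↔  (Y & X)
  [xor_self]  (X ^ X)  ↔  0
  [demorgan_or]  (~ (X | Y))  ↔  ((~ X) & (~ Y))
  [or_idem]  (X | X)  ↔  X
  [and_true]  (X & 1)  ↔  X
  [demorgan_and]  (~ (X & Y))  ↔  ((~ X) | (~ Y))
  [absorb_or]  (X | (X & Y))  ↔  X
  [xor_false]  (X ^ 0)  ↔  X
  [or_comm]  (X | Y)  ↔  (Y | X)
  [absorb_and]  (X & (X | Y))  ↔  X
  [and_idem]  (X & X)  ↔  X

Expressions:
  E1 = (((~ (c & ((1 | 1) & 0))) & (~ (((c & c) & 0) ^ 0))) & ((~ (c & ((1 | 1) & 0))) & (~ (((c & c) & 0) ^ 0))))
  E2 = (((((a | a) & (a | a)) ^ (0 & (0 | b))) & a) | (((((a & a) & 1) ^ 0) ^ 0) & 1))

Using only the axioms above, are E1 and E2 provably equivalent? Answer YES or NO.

Every axiom is a valid identity, so a rewrite proof would force E1 and E2 to agree under every assignment.
At a=0, b=0, c=0: E1 = 1 but E2 = 0; they differ, so no derivation exists.

NO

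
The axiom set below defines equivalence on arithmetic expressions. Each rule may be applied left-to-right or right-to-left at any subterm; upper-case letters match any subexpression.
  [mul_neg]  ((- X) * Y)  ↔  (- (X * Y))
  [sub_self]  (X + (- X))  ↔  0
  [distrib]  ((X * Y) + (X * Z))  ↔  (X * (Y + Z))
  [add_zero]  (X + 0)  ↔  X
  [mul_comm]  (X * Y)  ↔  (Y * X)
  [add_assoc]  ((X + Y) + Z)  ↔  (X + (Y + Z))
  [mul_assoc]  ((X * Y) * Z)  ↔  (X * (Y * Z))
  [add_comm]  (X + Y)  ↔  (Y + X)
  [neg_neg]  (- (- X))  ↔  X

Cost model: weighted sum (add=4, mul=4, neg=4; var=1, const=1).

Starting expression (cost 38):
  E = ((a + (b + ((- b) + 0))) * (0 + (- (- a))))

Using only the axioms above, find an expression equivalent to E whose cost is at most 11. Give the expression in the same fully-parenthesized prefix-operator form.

(a * (0 + a))   [cost 11]

step 1: add_zero (→) rewrites ((- b) + 0) into (- b), now ((a + (b + (- b))) * (0 + (- (- a))))
step 2: sub_self (→) rewrites (b + (- b)) into 0, now ((a + 0) * (0 + (- (- a))))
step 3: add_zero (→) rewrites (a + 0) into a, now (a * (0 + (- (- a))))
step 4: neg_neg (→) rewrites (- (- a)) into a, reaching cost 11 (bound 11)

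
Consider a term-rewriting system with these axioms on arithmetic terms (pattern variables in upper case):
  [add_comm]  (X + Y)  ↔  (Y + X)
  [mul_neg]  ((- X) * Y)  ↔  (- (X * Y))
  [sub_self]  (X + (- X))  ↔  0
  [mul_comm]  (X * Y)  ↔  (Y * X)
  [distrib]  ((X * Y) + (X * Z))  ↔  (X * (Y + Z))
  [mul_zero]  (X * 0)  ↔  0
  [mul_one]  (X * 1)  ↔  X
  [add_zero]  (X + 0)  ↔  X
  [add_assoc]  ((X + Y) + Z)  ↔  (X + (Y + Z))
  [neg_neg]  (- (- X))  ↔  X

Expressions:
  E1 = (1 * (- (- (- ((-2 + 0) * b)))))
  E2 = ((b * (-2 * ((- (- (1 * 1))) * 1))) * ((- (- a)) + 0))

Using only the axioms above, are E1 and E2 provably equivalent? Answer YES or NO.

NO

All listed rules preserve value, hence provable equivalence implies equal values everywhere; look for a separating assignment.
a=0, b=1 gives E1 ↦ 2, E2 ↦ 0; values differ ⇒ not provably equivalent.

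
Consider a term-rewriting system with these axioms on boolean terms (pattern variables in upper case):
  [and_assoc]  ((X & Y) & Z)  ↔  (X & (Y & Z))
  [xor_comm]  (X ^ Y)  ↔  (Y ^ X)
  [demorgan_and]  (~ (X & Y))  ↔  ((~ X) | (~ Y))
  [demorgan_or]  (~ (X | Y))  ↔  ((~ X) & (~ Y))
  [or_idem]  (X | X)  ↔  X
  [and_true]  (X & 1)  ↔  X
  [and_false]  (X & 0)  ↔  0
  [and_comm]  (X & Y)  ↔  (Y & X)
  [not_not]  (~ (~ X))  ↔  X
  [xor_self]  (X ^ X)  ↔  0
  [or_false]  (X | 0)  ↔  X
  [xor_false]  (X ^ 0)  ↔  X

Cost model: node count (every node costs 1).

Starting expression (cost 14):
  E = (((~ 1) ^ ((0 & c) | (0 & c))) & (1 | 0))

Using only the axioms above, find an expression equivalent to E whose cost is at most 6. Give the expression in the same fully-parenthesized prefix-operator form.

((~ 1) ^ (0 & c))   [cost 6]

(1) ((0 & c) | (0 & c))  =[or_idem →]=  (0 & c)    ⊢ (((~ 1) ^ (0 & c)) & (1 | 0))
(2) (1 | 0)  =[or_false →]=  1    ⊢ (((~ 1) ^ (0 & c)) & 1)
(3) (((~ 1) ^ (0 & c)) & 1)  =[and_true →]=  ((~ 1) ^ (0 & c))    ⊢ cost 6, within 6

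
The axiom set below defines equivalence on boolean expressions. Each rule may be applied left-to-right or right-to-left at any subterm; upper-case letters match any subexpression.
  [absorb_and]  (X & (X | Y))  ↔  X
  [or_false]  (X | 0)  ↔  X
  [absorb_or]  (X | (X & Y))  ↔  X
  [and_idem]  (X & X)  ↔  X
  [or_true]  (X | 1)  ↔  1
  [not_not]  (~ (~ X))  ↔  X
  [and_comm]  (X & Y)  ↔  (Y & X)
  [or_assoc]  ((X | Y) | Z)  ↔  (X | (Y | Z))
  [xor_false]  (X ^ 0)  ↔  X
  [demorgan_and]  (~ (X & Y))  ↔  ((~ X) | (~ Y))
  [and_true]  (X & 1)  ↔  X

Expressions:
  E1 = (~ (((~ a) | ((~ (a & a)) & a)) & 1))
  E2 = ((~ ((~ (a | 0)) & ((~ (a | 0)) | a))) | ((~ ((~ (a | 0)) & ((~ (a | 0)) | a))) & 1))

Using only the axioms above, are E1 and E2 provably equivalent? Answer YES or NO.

YES

1. [and_idem →] (a & a)  →  a;  E1 = (~ (((~ a) | ((~ a) & a)) & 1))
2. [and_true →] (((~ a) | ((~ a) & a)) & 1)  →  ((~ a) | ((~ a) & a));  E1 = (~ ((~ a) | ((~ a) & a)))
3. [absorb_or →] ((~ a) | ((~ a) & a))  →  (~ a);  E1 = (~ (~ a))
4. [or_false ←] a  →  (a | 0);  E1 = (~ (~ (a | 0)))
5. [absorb_and ←] (~ (a | 0))  →  ((~ (a | 0)) & ((~ (a | 0)) | a));  E1 = (~ ((~ (a | 0)) & ((~ (a | 0)) | a)))
6. [absorb_or ←] (~ ((~ (a | 0)) & ((~ (a | 0)) | a)))  →  ((~ ((~ (a | 0)) & ((~ (a | 0)) | a))) | ((~ ((~ (a | 0)) & ((~ (a | 0)) | a))) & 1));  this is E2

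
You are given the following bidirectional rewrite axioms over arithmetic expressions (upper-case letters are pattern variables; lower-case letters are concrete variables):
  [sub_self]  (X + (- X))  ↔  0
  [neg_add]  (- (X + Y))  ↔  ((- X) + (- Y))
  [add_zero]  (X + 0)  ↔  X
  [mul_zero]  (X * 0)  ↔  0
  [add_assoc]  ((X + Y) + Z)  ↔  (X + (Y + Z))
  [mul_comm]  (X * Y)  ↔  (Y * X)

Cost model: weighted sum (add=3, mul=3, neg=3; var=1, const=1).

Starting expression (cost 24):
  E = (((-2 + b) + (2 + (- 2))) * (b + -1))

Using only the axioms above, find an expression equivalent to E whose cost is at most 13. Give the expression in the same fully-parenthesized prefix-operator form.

((b + -1) * (-2 + b))   [cost 13]

(1) (2 + (- 2))  =[sub_self →]=  0    ⊢ (((-2 + b) + 0) * (b + -1))
(2) (((-2 + b) + 0) * (b + -1))  =[mul_comm →]=  ((b + -1) * ((-2 + b) + 0))
(3) ((-2 + b) + 0)  =[add_zero →]=  (-2 + b)    ⊢ cost 13, within 13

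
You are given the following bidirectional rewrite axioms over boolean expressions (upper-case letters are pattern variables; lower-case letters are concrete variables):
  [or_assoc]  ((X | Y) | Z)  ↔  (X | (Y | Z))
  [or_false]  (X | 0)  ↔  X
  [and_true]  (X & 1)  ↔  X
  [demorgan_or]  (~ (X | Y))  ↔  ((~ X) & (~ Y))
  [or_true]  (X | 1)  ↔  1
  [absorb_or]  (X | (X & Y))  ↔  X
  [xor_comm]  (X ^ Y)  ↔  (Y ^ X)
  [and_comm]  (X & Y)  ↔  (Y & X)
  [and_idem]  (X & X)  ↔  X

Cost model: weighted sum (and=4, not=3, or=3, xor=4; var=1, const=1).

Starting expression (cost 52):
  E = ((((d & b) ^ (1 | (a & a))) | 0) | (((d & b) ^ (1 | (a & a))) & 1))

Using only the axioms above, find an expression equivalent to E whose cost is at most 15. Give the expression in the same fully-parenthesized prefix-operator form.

(1) (((d & b) ^ (1 | (a & a))) | 0)  =[or_false →]=  ((d & b) ^ (1 | (a & a)))    ⊢ (((d & b) ^ (1 | (a & a))) | (((d & b) ^ (1 | (a & a))) & 1))
(2) (((d & b) ^ (1 | (a & a))) | (((d & b) ^ (1 | (a & a))) & 1))  =[absorb_or →]=  ((d & b) ^ (1 | (a & a)))
(3) (a & a)  =[and_idem →]=  a    ⊢ cost 15, within 15

((d & b) ^ (1 | a))   [cost 15]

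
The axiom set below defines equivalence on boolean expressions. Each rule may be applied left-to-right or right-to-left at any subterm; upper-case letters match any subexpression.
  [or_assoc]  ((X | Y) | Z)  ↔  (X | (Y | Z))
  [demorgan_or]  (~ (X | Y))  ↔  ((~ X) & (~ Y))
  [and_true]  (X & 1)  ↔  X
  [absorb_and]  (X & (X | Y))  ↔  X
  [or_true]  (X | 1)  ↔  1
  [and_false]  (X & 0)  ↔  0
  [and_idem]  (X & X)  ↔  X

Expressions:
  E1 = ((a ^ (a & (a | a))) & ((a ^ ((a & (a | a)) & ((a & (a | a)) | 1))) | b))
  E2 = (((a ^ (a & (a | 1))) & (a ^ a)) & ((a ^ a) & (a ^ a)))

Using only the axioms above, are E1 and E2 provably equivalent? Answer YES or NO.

1. [absorb_and →] ((a & (a | a)) & ((a & (a | a)) | 1))  →  (a & (a | a));  E1 = ((a ^ (a & (a | a))) & ((a ^ (a & (a | a))) | b))
2. [absorb_and →] ((a ^ (a & (a | a))) & ((a ^ (a & (a | a))) | b))  →  (a ^ (a & (a | a)))
3. [absorb_and →] (a & (a | a))  →  a;  E1 = (a ^ a)
4. [and_idem ←] (a ^ a)  →  ((a ^ a) & (a ^ a))
5. [and_idem ←] ((a ^ a) & (a ^ a))  →  (((a ^ a) & (a ^ a)) & ((a ^ a) & (a ^ a)))
6. [absorb_and ←] a  →  (a & (a | 1));  this is E2

YES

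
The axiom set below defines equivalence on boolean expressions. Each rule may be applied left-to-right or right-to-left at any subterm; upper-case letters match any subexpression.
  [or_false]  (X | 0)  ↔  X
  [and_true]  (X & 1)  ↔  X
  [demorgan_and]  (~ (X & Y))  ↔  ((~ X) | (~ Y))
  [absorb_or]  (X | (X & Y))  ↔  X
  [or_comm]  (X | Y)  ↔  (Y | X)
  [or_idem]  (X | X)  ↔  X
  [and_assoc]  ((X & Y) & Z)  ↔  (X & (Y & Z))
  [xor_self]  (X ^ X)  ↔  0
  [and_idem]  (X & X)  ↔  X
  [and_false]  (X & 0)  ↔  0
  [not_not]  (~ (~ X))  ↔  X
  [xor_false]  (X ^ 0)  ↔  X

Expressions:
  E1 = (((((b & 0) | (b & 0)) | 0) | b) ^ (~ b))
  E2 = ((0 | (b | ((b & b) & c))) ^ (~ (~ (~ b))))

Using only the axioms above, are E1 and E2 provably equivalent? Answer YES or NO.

YES

(1) ((b & 0) | (b & 0))  =[or_idem →]=  (b & 0)    ⊢ ((((b & 0) | 0) | b) ^ (~ b))
(2) (b & 0)  =[and_false →]=  0    ⊢ (((0 | 0) | b) ^ (~ b))
(3) (0 | 0)  =[or_false →]=  0    ⊢ ((0 | b) ^ (~ b))
(4) b  =[not_not ←]=  (~ (~ b))    ⊢ ((0 | b) ^ (~ (~ (~ b))))
(5) b  =[absorb_or ←]=  (b | (b & c))    ⊢ ((0 | (b | (b & c))) ^ (~ (~ (~ b))))
(6) b  =[and_idem ←]=  (b & b)    ⊢ E2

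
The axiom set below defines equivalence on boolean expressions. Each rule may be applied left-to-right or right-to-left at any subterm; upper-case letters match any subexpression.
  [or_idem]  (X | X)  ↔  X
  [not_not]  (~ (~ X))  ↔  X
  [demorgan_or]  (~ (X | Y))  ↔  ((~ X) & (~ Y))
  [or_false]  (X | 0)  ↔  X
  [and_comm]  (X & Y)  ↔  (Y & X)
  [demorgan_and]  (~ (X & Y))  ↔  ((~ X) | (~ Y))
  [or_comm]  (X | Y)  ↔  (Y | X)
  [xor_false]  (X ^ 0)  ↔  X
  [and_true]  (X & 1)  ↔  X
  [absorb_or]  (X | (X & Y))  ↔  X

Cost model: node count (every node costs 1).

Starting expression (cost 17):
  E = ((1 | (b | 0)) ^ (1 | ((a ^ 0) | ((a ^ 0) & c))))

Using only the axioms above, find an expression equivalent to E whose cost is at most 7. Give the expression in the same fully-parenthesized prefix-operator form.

1. [or_false →] (b | 0)  →  b;  E = ((1 | b) ^ (1 | ((a ^ 0) | ((a ^ 0) & c))))
2. [absorb_or →] ((a ^ 0) | ((a ^ 0) & c))  →  (a ^ 0);  E = ((1 | b) ^ (1 | (a ^ 0)))
3. [xor_false →] (a ^ 0)  →  a;  cost 7 ≤ 7, done

((1 | b) ^ (1 | a))   [cost 7]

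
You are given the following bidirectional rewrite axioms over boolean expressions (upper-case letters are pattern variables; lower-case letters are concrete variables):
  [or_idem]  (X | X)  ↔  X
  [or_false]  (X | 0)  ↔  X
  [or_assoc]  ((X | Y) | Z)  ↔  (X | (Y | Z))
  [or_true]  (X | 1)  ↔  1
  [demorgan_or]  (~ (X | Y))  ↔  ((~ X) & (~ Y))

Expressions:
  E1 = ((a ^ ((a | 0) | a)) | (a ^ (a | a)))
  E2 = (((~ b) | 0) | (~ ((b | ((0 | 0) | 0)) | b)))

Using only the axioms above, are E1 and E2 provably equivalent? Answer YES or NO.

NO

All listed rules preserve value, hence provable equivalence implies equal values everywhere; look for a separating assignment.
a=0, b=0 gives E1 ↦ 0, E2 ↦ 1; values differ ⇒ not provably equivalent.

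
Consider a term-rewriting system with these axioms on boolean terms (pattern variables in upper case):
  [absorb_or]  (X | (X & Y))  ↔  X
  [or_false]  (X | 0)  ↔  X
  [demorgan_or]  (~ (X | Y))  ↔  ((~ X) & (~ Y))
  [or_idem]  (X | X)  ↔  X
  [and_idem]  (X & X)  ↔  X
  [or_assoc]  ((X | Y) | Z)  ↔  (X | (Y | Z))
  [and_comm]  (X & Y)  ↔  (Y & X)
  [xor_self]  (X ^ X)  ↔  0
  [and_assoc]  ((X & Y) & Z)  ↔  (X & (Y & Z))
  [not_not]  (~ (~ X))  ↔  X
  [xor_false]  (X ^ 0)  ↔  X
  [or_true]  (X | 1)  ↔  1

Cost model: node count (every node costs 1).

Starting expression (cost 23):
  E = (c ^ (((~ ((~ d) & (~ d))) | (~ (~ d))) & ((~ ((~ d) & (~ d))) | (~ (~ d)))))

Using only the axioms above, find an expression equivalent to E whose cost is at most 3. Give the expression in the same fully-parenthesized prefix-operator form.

(1) (((~ ((~ d) & (~ d))) | (~ (~ d))) & ((~ ((~ d) & (~ d))) | (~ (~ d))))  =[and_idem →]=  ((~ ((~ d) & (~ d))) | (~ (~ d)))    ⊢ (c ^ ((~ ((~ d) & (~ d))) | (~ (~ d))))
(2) ((~ d) & (~ d))  =[and_idem →]=  (~ d)    ⊢ (c ^ ((~ (~ d)) | (~ (~ d))))
(3) ((~ (~ d)) | (~ (~ d)))  =[or_idem →]=  (~ (~ d))    ⊢ (c ^ (~ (~ d)))
(4) (~ (~ d))  =[not_not →]=  d    ⊢ cost 3, within 3

(c ^ d)   [cost 3]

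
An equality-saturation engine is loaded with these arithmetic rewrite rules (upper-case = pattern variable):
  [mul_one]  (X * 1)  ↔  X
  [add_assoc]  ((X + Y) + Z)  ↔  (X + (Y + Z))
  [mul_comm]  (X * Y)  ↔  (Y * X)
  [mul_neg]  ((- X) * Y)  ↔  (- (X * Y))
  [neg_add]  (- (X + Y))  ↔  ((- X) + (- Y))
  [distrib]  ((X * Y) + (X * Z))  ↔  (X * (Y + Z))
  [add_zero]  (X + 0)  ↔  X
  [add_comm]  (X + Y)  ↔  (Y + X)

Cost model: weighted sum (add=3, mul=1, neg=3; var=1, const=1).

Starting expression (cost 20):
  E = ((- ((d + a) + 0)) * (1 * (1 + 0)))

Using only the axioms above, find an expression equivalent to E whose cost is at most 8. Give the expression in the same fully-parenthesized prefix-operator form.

(- (a + d))   [cost 8]

step 1: add_zero (→) rewrites ((d + a) + 0) into (d + a), now ((- (d + a)) * (1 * (1 + 0)))
step 2: add_zero (→) rewrites (1 + 0) into 1, now ((- (d + a)) * (1 * 1))
step 3: mul_one (→) rewrites (1 * 1) into 1, now ((- (d + a)) * 1)
step 4: add_comm (→) rewrites (d + a) into (a + d), now ((- (a + d)) * 1)
step 5: mul_one (→) rewrites ((- (a + d)) * 1) into (- (a + d)), reaching cost 8 (bound 8)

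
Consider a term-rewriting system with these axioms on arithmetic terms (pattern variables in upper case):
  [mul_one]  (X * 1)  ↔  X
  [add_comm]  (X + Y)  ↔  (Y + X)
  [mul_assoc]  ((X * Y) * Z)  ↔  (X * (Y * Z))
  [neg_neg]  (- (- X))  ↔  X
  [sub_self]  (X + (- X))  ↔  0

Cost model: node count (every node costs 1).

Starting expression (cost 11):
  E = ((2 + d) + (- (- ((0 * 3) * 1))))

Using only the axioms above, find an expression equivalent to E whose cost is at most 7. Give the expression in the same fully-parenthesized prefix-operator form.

(1) ((2 + d) + (- (- ((0 * 3) * 1))))  =[add_comm →]=  ((- (- ((0 * 3) * 1))) + (2 + d))
(2) ((0 * 3) * 1)  =[mul_one →]=  (0 * 3)    ⊢ ((- (- (0 * 3))) + (2 + d))
(3) (- (- (0 * 3)))  =[neg_neg →]=  (0 * 3)    ⊢ cost 7, within 7

((0 * 3) + (2 + d))   [cost 7]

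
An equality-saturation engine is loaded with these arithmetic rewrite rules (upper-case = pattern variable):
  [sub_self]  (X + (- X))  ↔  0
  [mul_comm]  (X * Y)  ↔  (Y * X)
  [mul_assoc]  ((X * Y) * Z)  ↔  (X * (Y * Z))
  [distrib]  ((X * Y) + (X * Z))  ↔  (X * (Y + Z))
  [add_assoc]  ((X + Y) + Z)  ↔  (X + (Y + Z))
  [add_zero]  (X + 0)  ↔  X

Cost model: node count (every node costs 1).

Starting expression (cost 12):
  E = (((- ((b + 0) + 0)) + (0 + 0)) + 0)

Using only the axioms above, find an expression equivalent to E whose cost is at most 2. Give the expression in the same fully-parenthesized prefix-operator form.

1. [add_zero →] (b + 0)  →  b;  E = (((- (b + 0)) + (0 + 0)) + 0)
2. [add_assoc →] (((- (b + 0)) + (0 + 0)) + 0)  →  ((- (b + 0)) + ((0 + 0) + 0))
3. [add_zero →] (0 + 0)  →  0;  E = ((- (b + 0)) + (0 + 0))
4. [add_zero →] (b + 0)  →  b;  E = ((- b) + (0 + 0))
5. [add_zero →] (0 + 0)  →  0;  E = ((- b) + 0)
6. [add_zero →] ((- b) + 0)  →  (- b);  cost 2 ≤ 2, done

(- b)   [cost 2]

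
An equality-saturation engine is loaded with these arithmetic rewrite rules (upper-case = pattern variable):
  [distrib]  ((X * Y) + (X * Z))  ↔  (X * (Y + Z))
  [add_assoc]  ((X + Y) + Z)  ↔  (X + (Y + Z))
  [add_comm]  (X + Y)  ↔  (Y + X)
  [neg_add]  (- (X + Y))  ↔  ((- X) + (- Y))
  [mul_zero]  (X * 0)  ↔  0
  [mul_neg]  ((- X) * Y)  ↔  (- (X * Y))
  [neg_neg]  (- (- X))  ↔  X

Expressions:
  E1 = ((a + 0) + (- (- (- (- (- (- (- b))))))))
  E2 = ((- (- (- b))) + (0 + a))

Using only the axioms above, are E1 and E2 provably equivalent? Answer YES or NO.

step 1: neg_neg (→) rewrites (- (- (- (- (- (- b)))))) into (- (- (- (- b)))), now ((a + 0) + (- (- (- (- (- b))))))
step 2: neg_neg (→) rewrites (- (- b)) into b, now ((a + 0) + (- (- (- b))))
step 3: neg_neg (→) rewrites (- (- b)) into b, now ((a + 0) + (- b))
step 4: add_comm (→) rewrites ((a + 0) + (- b)) into ((- b) + (a + 0))
step 5: add_comm (→) rewrites (a + 0) into (0 + a), now ((- b) + (0 + a))
step 6: neg_neg (←) rewrites (- b) into (- (- (- b))), which is E2

YES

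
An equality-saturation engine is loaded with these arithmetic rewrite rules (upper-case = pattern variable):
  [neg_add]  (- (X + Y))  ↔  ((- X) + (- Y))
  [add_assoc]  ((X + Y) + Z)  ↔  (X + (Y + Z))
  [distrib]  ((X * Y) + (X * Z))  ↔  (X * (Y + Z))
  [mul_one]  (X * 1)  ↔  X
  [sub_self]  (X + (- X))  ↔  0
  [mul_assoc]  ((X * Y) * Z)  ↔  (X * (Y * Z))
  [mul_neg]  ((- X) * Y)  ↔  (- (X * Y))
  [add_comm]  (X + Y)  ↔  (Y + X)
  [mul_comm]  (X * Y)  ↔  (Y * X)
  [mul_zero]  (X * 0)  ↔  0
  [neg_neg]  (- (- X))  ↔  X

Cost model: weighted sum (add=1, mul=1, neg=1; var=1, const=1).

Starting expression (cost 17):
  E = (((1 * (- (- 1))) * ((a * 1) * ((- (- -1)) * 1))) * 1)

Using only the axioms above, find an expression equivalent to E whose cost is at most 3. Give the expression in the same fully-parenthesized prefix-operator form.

step 1: mul_one (→) rewrites ((- (- -1)) * 1) into (- (- -1)), now (((1 * (- (- 1))) * ((a * 1) * (- (- -1)))) * 1)
step 2: neg_neg (→) rewrites (- (- 1)) into 1, now (((1 * 1) * ((a * 1) * (- (- -1)))) * 1)
step 3: neg_neg (→) rewrites (- (- -1)) into -1, now (((1 * 1) * ((a * 1) * -1)) * 1)
step 4: mul_comm (→) rewrites ((1 * 1) * ((a * 1) * -1)) into (((a * 1) * -1) * (1 * 1)), now ((((a * 1) * -1) * (1 * 1)) * 1)
step 5: mul_one (→) rewrites (1 * 1) into 1, now ((((a * 1) * -1) * 1) * 1)
step 6: mul_one (→) rewrites (((a * 1) * -1) * 1) into ((a * 1) * -1), now (((a * 1) * -1) * 1)
step 7: mul_one (→) rewrites (((a * 1) * -1) * 1) into ((a * 1) * -1)
step 8: mul_one (→) rewrites (a * 1) into a, reaching cost 3 (bound 3)

(a * -1)   [cost 3]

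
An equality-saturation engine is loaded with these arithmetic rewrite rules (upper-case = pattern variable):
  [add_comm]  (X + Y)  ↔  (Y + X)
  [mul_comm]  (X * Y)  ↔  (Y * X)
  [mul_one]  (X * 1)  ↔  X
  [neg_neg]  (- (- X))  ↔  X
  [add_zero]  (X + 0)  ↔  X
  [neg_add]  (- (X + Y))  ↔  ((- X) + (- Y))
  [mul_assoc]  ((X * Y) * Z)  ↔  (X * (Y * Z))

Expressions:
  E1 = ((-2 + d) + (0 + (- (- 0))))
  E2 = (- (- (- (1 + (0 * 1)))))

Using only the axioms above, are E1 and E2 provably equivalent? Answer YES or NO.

All listed rules preserve value, hence provable equivalence implies equal values everywhere; look for a separating assignment.
d=0 gives E1 ↦ -2, E2 ↦ -1; values differ ⇒ not provably equivalent.

NO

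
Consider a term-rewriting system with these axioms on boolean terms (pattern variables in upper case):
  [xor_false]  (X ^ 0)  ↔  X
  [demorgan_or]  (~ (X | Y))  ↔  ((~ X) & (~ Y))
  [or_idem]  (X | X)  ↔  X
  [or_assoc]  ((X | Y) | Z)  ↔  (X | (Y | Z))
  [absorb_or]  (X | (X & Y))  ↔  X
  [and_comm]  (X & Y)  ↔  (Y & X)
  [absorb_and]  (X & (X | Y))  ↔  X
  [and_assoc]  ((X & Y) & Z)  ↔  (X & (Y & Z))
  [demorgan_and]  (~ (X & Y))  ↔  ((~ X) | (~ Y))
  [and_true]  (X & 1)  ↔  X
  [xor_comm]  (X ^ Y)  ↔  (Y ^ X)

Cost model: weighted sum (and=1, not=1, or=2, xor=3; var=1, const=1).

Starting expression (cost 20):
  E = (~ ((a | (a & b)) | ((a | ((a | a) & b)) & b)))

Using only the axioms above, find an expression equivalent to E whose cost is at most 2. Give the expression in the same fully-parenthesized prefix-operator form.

step 1: or_idem (→) rewrites (a | a) into a, now (~ ((a | (a & b)) | ((a | (a & b)) & b)))
step 2: absorb_or (→) rewrites ((a | (a & b)) | ((a | (a & b)) & b)) into (a | (a & b)), now (~ (a | (a & b)))
step 3: absorb_or (→) rewrites (a | (a & b)) into a, reaching cost 2 (bound 2)

(~ a)   [cost 2]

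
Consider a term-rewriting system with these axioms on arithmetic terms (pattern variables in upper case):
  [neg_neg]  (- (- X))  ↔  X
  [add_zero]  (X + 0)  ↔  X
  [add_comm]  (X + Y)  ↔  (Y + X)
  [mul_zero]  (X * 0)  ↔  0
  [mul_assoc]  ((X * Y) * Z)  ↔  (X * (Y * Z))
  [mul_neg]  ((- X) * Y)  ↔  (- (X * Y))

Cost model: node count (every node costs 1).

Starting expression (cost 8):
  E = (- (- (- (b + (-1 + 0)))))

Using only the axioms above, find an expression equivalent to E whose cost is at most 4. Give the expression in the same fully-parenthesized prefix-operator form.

(1) (-1 + 0)  =[add_zero →]=  -1    ⊢ (- (- (- (b + -1))))
(2) (- (- (- (b + -1))))  =[neg_neg →]=  (- (b + -1))    ⊢ cost 4, within 4

(- (b + -1))   [cost 4]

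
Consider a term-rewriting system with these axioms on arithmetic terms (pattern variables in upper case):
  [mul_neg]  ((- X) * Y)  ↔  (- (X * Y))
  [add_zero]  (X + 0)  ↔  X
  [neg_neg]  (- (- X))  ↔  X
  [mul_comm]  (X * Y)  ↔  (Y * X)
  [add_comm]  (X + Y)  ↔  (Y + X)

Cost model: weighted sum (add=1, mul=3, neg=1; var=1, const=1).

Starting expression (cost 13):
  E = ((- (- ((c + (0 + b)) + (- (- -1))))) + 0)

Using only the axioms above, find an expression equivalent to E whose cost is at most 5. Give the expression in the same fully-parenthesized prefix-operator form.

((c + b) + -1)   [cost 5]

step 1: add_zero (→) rewrites ((- (- ((c + (0 + b)) + (- (- -1))))) + 0) into (- (- ((c + (0 + b)) + (- (- -1)))))
step 2: neg_neg (→) rewrites (- (- ((c + (0 + b)) + (- (- -1))))) into ((c + (0 + b)) + (- (- -1)))
step 3: neg_neg (→) rewrites (- (- -1)) into -1, now ((c + (0 + b)) + -1)
step 4: add_comm (→) rewrites (0 + b) into (b + 0), now ((c + (b + 0)) + -1)
step 5: add_zero (→) rewrites (b + 0) into b, reaching cost 5 (bound 5)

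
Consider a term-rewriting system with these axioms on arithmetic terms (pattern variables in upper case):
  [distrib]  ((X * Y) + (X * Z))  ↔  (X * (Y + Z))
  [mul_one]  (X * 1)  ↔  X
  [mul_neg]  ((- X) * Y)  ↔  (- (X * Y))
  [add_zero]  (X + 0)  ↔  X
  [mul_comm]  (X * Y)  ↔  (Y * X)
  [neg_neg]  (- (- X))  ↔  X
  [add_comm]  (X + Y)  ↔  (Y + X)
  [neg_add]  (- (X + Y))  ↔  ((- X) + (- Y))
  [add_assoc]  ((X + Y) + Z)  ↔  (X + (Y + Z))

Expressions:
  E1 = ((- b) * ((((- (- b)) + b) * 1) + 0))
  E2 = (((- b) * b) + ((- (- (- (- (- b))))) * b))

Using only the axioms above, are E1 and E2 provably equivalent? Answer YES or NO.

step 1: mul_one (→) rewrites (((- (- b)) + b) * 1) into ((- (- b)) + b), now ((- b) * (((- (- b)) + b) + 0))
step 2: neg_neg (→) rewrites (- (- b)) into b, now ((- b) * ((b + b) + 0))
step 3: add_zero (→) rewrites ((b + b) + 0) into (b + b), now ((- b) * (b + b))
step 4: distrib (←) rewrites ((- b) * (b + b)) into (((- b) * b) + ((- b) * b))
step 5: neg_neg (←) rewrites (- b) into (- (- (- b))), now (((- b) * b) + ((- (- (- b))) * b))
step 6: neg_neg (←) rewrites b into (- (- b)), which is E2

YES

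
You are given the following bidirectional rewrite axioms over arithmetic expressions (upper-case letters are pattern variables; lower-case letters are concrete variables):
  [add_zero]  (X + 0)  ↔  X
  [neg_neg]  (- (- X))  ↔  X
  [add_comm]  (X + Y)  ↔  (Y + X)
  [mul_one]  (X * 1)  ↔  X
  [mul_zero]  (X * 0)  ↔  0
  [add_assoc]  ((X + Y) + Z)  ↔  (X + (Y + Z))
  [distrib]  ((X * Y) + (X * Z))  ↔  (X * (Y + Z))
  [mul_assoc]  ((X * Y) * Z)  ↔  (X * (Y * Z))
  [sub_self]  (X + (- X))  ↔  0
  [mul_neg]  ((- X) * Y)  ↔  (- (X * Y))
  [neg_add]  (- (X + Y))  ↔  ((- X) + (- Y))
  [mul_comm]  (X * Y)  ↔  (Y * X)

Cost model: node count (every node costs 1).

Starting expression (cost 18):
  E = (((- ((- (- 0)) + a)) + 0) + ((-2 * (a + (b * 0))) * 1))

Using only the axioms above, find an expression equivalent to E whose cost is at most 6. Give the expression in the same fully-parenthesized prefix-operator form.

((- a) + (-2 * a))   [cost 6]

step 1: add_zero (→) rewrites ((- ((- (- 0)) + a)) + 0) into (- ((- (- 0)) + a)), now ((- ((- (- 0)) + a)) + ((-2 * (a + (b * 0))) * 1))
step 2: mul_zero (→) rewrites (b * 0) into 0, now ((- ((- (- 0)) + a)) + ((-2 * (a + 0)) * 1))
step 3: add_zero (→) rewrites (a + 0) into a, now ((- ((- (- 0)) + a)) + ((-2 * a) * 1))
step 4: add_comm (→) rewrites ((- (- 0)) + a) into (a + (- (- 0))), now ((- (a + (- (- 0)))) + ((-2 * a) * 1))
step 5: mul_one (→) rewrites ((-2 * a) * 1) into (-2 * a), now ((- (a + (- (- 0)))) + (-2 * a))
step 6: neg_neg (→) rewrites (- (- 0)) into 0, now ((- (a + 0)) + (-2 * a))
step 7: add_zero (→) rewrites (a + 0) into a, reaching cost 6 (bound 6)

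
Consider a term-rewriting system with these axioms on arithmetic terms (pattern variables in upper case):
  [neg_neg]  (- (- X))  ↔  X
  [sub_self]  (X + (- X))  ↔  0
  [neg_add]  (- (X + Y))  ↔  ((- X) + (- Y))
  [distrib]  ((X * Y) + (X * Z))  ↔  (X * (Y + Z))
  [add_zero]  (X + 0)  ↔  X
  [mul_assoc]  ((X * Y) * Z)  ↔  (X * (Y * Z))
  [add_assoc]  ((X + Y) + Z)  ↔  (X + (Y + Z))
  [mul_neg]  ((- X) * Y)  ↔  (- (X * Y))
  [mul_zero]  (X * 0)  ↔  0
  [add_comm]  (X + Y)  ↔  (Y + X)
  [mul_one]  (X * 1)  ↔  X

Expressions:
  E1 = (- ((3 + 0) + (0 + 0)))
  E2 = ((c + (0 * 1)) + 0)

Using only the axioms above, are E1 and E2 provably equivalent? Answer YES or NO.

NO

Every axiom is a valid identity, so a rewrite proof would force E1 and E2 to agree under every assignment.
At c=0: E1 = -3 but E2 = 0; they differ, so no derivation exists.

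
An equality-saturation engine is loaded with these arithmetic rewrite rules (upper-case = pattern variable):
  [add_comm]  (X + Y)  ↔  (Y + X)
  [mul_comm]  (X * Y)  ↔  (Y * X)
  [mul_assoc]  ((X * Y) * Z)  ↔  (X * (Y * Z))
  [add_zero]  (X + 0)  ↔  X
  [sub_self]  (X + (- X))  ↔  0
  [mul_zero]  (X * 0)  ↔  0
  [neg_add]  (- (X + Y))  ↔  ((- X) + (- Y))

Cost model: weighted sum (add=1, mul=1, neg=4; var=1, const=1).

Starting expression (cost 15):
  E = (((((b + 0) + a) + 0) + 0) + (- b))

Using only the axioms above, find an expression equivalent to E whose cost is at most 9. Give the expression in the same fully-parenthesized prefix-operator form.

((b + a) + (- b))   [cost 9]

1. [add_zero →] (b + 0)  →  b;  E = ((((b + a) + 0) + 0) + (- b))
2. [add_zero →] (((b + a) + 0) + 0)  →  ((b + a) + 0);  E = (((b + a) + 0) + (- b))
3. [add_zero →] ((b + a) + 0)  →  (b + a);  cost 9 ≤ 9, done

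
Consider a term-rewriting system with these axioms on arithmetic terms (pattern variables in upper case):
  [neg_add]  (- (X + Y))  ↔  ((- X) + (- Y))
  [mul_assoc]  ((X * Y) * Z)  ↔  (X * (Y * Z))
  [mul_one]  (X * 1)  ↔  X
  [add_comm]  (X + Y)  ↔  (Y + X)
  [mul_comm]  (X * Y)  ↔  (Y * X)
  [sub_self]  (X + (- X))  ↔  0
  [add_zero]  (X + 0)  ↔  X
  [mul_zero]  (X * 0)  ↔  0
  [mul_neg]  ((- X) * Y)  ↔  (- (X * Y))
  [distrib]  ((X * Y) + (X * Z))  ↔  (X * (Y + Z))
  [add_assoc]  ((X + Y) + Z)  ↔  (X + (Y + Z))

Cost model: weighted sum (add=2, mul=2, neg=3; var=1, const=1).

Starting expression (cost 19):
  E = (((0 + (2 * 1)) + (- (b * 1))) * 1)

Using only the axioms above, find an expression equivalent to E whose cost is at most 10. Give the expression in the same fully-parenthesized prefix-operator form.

((0 + 2) + (- b))   [cost 10]

(1) (((0 + (2 * 1)) + (- (b * 1))) * 1)  =[mul_one →]=  ((0 + (2 * 1)) + (- (b * 1)))
(2) (2 * 1)  =[mul_one →]=  2    ⊢ ((0 + 2) + (- (b * 1)))
(3) (b * 1)  =[mul_one →]=  b    ⊢ cost 10, within 10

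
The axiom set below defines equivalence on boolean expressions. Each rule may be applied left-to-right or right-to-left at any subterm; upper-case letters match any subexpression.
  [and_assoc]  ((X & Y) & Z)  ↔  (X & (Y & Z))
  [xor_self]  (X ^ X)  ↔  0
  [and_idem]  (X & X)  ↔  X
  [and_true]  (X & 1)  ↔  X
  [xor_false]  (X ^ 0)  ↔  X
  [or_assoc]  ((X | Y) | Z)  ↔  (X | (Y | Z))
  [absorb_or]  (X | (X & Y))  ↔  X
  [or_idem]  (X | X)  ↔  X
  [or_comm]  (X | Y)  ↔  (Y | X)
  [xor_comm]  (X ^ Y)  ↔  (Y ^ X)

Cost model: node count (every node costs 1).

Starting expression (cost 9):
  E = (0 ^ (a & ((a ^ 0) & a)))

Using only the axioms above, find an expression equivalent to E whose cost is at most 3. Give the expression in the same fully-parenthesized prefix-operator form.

(a ^ 0)   [cost 3]

1. [xor_false →] (a ^ 0)  →  a;  E = (0 ^ (a & (a & a)))
2. [and_idem →] (a & a)  →  a;  E = (0 ^ (a & a))
3. [xor_comm →] (0 ^ (a & a))  →  ((a & a) ^ 0)
4. [and_idem →] (a & a)  →  a;  cost 3 ≤ 3, done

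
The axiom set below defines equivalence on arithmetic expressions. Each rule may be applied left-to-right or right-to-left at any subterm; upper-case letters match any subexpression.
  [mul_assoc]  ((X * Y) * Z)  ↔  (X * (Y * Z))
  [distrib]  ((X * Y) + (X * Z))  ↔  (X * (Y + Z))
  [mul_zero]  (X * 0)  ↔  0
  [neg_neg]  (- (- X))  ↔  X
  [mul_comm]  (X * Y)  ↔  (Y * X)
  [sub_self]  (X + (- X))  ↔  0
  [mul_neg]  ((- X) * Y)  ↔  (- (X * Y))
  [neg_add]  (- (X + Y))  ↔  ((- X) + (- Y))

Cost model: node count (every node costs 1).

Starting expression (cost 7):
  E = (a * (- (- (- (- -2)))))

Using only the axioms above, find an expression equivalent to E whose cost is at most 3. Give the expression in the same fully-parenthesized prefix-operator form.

(a * -2)   [cost 3]

1. [neg_neg →] (- (- -2))  →  -2;  E = (a * (- (- -2)))
2. [neg_neg →] (- (- -2))  →  -2;  cost 3 ≤ 3, done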